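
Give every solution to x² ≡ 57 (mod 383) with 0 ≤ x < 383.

90, 293

Since 383 ≡ 3 (mod 4), a square root of 57 is 57^((383+1)/4) = 57^96 mod 383.
Repeated squaring: 57^2≡185, 57^4≡138, 57^8≡277, 57^16≡129, 57^32≡172, 57^64≡93 (mod 383).
57^96 = 57^(64+32) ≡ 293 (mod 383).
Check: 293² = 85849 ≡ 57 (mod 383). The two roots are 90 and 293.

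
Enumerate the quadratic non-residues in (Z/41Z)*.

3 6 7 11 12 13 14 15 17 19 22 24 26 27 28 29 30 34 35 38

Square k = 1,…,20 (k and 41−k give the same square):
1²=1, 2²=4, 3²=9, 4²=16, 5²=25, 6²=36, 7²≡8, 8²≡23, 9²≡40, 10²≡18, 11²≡39, 12²≡21, 13²≡5, 14²≡32, 15²≡20, 16²≡10, 17²≡2, 18²≡37, 19²≡33, 20²≡31 (mod 41).
The residues are {1, 2, 4, 5, 8, 9, 10, 16, 18, 20, 21, 23, 25, 31, 32, 33, 36, 37, 39, 40}; the non-residues are the remaining 20 nonzero classes.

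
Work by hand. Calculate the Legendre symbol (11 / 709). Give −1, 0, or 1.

1

Reciprocity: 11 ≡ 3 and 709 ≡ 1 (mod 4), so (11/709) = +(709/11).
Reduce top mod 11: now compute (5/11).
Reciprocity: 5 ≡ 1 and 11 ≡ 3 (mod 4), so (5/11) = +(11/5).
Reduce top mod 5: now compute (1/5).
Reached (1/5) = 1. Collecting the sign flips along the way, the symbol is +1.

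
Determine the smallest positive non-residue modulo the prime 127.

(2/127) = +1, so 2 is a residue.
(3/127) = −1, so 3 is the smallest positive non-residue mod 127.

3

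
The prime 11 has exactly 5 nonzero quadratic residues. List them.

Square k = 1,…,5 (k and 11−k give the same square):
1²=1, 2²=4, 3²=9, 4²≡5, 5²≡3 (mod 11).
So the quadratic residues mod 11 are {1, 3, 4, 5, 9}.

1, 3, 4, 5, 9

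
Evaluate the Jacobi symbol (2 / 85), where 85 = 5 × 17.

-1

Pull out 2: since 85 ≡ 5 (mod 8), (2/85) = -1.
Reached (1/85) = 1. Collecting the sign flips along the way, the symbol is -1.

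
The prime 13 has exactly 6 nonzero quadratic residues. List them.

Square k = 1,…,6 (k and 13−k give the same square):
1²=1, 2²=4, 3²=9, 4²≡3, 5²≡12, 6²≡10 (mod 13).
So the quadratic residues mod 13 are {1, 3, 4, 9, 10, 12}.

1,3,4,9,10,12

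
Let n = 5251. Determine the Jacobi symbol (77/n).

Reciprocity: 77 ≡ 1 and 5251 ≡ 3 (mod 4), so (77/5251) = +(5251/77).
Reduce top mod 77: now compute (15/77).
Reciprocity: 15 ≡ 3 and 77 ≡ 1 (mod 4), so (15/77) = +(77/15).
Reduce top mod 15: now compute (2/15).
Pull out 2: since 15 ≡ 7 (mod 8), (2/15) = +1.
Reached (1/15) = 1. Collecting the sign flips along the way, the symbol is +1.

1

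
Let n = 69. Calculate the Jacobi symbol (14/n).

Pull out 2: since 69 ≡ 5 (mod 8), (2/69) = -1.
Reciprocity: 7 ≡ 3 and 69 ≡ 1 (mod 4), so (7/69) = +(69/7).
Reduce top mod 7: now compute (6/7).
Pull out 2: since 7 ≡ 7 (mod 8), (2/7) = +1.
Reciprocity: 3 ≡ 3 and 7 ≡ 3 (mod 4), so (3/7) = −(7/3).
Reduce top mod 3: now compute (1/3).
Reached (1/3) = 1. Collecting the sign flips along the way, the symbol is +1.

1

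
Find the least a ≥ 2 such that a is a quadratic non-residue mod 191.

(2/191) = +1, so 2 is a residue.
(3/191) = +1, so 3 is a residue.
(4/191) = +1, so 4 is a residue.
(5/191) = +1, so 5 is a residue.
(6/191) = +1, so 6 is a residue.
(7/191) = −1, so 7 is the smallest positive non-residue mod 191.

7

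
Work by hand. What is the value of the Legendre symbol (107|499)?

Reciprocity: 107 ≡ 3 and 499 ≡ 3 (mod 4), so (107/499) = −(499/107).
Reduce top mod 107: now compute (71/107).
Reciprocity: 71 ≡ 3 and 107 ≡ 3 (mod 4), so (71/107) = −(107/71).
Reduce top mod 71: now compute (36/71).
Pull out 2^2: since 71 ≡ 7 (mod 8), (2/71) = +1, so (2/71)^2 = +1.
Reciprocity: 9 ≡ 1 and 71 ≡ 3 (mod 4), so (9/71) = +(71/9).
Reduce top mod 9: now compute (8/9).
Pull out 2^3: since 9 ≡ 1 (mod 8), (2/9) = +1, so (2/9)^3 = +1.
Reached (1/9) = 1. Collecting the sign flips along the way, the symbol is +1.

1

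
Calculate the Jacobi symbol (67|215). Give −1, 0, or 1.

Reciprocity: 67 ≡ 3 and 215 ≡ 3 (mod 4), so (67/215) = −(215/67).
Reduce top mod 67: now compute (14/67).
Pull out 2: since 67 ≡ 3 (mod 8), (2/67) = -1.
Reciprocity: 7 ≡ 3 and 67 ≡ 3 (mod 4), so (7/67) = −(67/7).
Reduce top mod 7: now compute (4/7).
Pull out 2^2: since 7 ≡ 7 (mod 8), (2/7) = +1, so (2/7)^2 = +1.
Reached (1/7) = 1. Collecting the sign flips along the way, the symbol is -1.

-1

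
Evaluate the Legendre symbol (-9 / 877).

Euler's criterion: (-9/877) ≡ 868^438 (mod 877).
868^2 ≡ 81 (mod 877)
868^4 ≡ 422 (mod 877)
868^8 ≡ 53 (mod 877)
868^16 ≡ 178 (mod 877)
868^32 ≡ 112 (mod 877)
868^64 ≡ 266 (mod 877)
868^128 ≡ 596 (mod 877)
868^256 ≡ 31 (mod 877)
868^438 = 868^(256+128+32+16+4+2) ≡ 1 (mod 877).
Result is 1, so (-9/877) = 1.

1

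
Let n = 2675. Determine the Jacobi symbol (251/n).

Reciprocity: 251 ≡ 3 and 2675 ≡ 3 (mod 4), so (251/2675) = −(2675/251).
Reduce top mod 251: now compute (165/251).
Reciprocity: 165 ≡ 1 and 251 ≡ 3 (mod 4), so (165/251) = +(251/165).
Reduce top mod 165: now compute (86/165).
Pull out 2: since 165 ≡ 5 (mod 8), (2/165) = -1.
Reciprocity: 43 ≡ 3 and 165 ≡ 1 (mod 4), so (43/165) = +(165/43).
Reduce top mod 43: now compute (36/43).
Pull out 2^2: since 43 ≡ 3 (mod 8), (2/43) = -1, so (2/43)^2 = +1.
Reciprocity: 9 ≡ 1 and 43 ≡ 3 (mod 4), so (9/43) = +(43/9).
Reduce top mod 9: now compute (7/9).
Reciprocity: 7 ≡ 3 and 9 ≡ 1 (mod 4), so (7/9) = +(9/7).
Reduce top mod 7: now compute (2/7).
Pull out 2: since 7 ≡ 7 (mod 8), (2/7) = +1.
Reached (1/7) = 1. Collecting the sign flips along the way, the symbol is +1.

1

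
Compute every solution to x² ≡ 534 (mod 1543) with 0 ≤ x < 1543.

Since 1543 ≡ 3 (mod 4), a square root of 534 is 534^((1543+1)/4) = 534^386 mod 1543.
Repeated squaring: 534^2≡1244, 534^4≡1450, 534^8≡934, 534^16≡561, 534^32≡1492, 534^64≡1058, 534^128≡689, 534^256≡1020 (mod 1543).
534^386 = 534^(256+128+2) ≡ 692 (mod 1543).
Check: 692² = 478864 ≡ 534 (mod 1543). The two roots are 692 and 851.

692, 851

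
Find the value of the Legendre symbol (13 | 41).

-1

Euler's criterion: (13/41) ≡ 13^20 (mod 41).
13^2 ≡ 5 (mod 41)
13^4 ≡ 25 (mod 41)
13^8 ≡ 10 (mod 41)
13^16 ≡ 18 (mod 41)
13^20 = 13^(16+4) ≡ 40 (mod 41).
Result is 40 ≡ −1, so (13/41) = −1.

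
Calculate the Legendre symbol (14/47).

Pull out 2: since 47 ≡ 7 (mod 8), (2/47) = +1.
Reciprocity: 7 ≡ 3 and 47 ≡ 3 (mod 4), so (7/47) = −(47/7).
Reduce top mod 7: now compute (5/7).
Reciprocity: 5 ≡ 1 and 7 ≡ 3 (mod 4), so (5/7) = +(7/5).
Reduce top mod 5: now compute (2/5).
Pull out 2: since 5 ≡ 5 (mod 8), (2/5) = -1.
Reached (1/5) = 1. Collecting the sign flips along the way, the symbol is +1.

1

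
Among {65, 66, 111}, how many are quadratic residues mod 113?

(65/113) = -1 → non-residue.
(66/113) = -1 → non-residue.
(111/113) = +1 → QR.
Total quadratic residues among the 3: 1.

1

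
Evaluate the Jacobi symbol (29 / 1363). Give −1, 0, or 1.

Reciprocity: 29 ≡ 1 and 1363 ≡ 3 (mod 4), so (29/1363) = +(1363/29).
Reduce top mod 29: now compute (0/29).
Top reduces to 0: gcd > 1, so the symbol is 0.

0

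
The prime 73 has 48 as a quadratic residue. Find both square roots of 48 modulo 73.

11, 62

73 ≡ 1 (mod 4), so we find a root by search.
Trying successive values, 11² = 121 ≡ 48 (mod 73). The other root is 73 − 11 = 62.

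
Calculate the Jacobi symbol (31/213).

Reciprocity: 31 ≡ 3 and 213 ≡ 1 (mod 4), so (31/213) = +(213/31).
Reduce top mod 31: now compute (27/31).
Reciprocity: 27 ≡ 3 and 31 ≡ 3 (mod 4), so (27/31) = −(31/27).
Reduce top mod 27: now compute (4/27).
Pull out 2^2: since 27 ≡ 3 (mod 8), (2/27) = -1, so (2/27)^2 = +1.
Reached (1/27) = 1. Collecting the sign flips along the way, the symbol is -1.

-1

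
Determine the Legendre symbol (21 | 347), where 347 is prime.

-1

Reciprocity: 21 ≡ 1 and 347 ≡ 3 (mod 4), so (21/347) = +(347/21).
Reduce top mod 21: now compute (11/21).
Reciprocity: 11 ≡ 3 and 21 ≡ 1 (mod 4), so (11/21) = +(21/11).
Reduce top mod 11: now compute (10/11).
Pull out 2: since 11 ≡ 3 (mod 8), (2/11) = -1.
Reciprocity: 5 ≡ 1 and 11 ≡ 3 (mod 4), so (5/11) = +(11/5).
Reduce top mod 5: now compute (1/5).
Reached (1/5) = 1. Collecting the sign flips along the way, the symbol is -1.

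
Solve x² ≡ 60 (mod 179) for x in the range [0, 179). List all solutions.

Since 179 ≡ 3 (mod 4), a square root of 60 is 60^((179+1)/4) = 60^45 mod 179.
Repeated squaring: 60^2≡20, 60^4≡42, 60^8≡153, 60^16≡139, 60^32≡168 (mod 179).
60^45 = 60^(32+8+4+1) ≡ 66 (mod 179).
Check: 66² = 4356 ≡ 60 (mod 179). The two roots are 66 and 113.

66, 113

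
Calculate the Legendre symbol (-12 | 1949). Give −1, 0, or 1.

First reduce: -12 ≡ 1937 (mod 1949).
Reciprocity: 1937 ≡ 1 and 1949 ≡ 1 (mod 4), so (1937/1949) = +(1949/1937).
Reduce top mod 1937: now compute (12/1937).
Pull out 2^2: since 1937 ≡ 1 (mod 8), (2/1937) = +1, so (2/1937)^2 = +1.
Reciprocity: 3 ≡ 3 and 1937 ≡ 1 (mod 4), so (3/1937) = +(1937/3).
Reduce top mod 3: now compute (2/3).
Pull out 2: since 3 ≡ 3 (mod 8), (2/3) = -1.
Reached (1/3) = 1. Collecting the sign flips along the way, the symbol is -1.

-1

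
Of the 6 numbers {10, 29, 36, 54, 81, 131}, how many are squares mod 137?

2

(10/137) = -1 → non-residue.
(29/137) = -1 → non-residue.
(36/137) = +1 → QR.
(54/137) = -1 → non-residue.
(81/137) = +1 → QR.
(131/137) = -1 → non-residue.
Total quadratic residues among the 6: 2.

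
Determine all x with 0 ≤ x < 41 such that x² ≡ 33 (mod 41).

41 ≡ 1 (mod 4), so we find a root by search.
Trying successive values, 19² = 361 ≡ 33 (mod 41). The other root is 41 − 19 = 22.

19, 22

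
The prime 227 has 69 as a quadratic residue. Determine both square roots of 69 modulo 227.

110, 117

Since 227 ≡ 3 (mod 4), a square root of 69 is 69^((227+1)/4) = 69^57 mod 227.
Repeated squaring: 69^2≡221, 69^4≡36, 69^8≡161, 69^16≡43, 69^32≡33 (mod 227).
69^57 = 69^(32+16+8+1) ≡ 110 (mod 227).
Check: 110² = 12100 ≡ 69 (mod 227). The two roots are 110 and 117.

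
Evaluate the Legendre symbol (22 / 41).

Euler's criterion: (22/41) ≡ 22^20 (mod 41).
22^2 ≡ 33 (mod 41)
22^4 ≡ 23 (mod 41)
22^8 ≡ 37 (mod 41)
22^16 ≡ 16 (mod 41)
22^20 = 22^(16+4) ≡ 40 (mod 41).
Result is 40 ≡ −1, so (22/41) = −1.

-1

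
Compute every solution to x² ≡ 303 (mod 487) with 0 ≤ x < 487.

42, 445

Since 487 ≡ 3 (mod 4), a square root of 303 is 303^((487+1)/4) = 303^122 mod 487.
Repeated squaring: 303^2≡253, 303^4≡212, 303^8≡140, 303^16≡120, 303^32≡277, 303^64≡270 (mod 487).
303^122 = 303^(64+32+16+8+2) ≡ 42 (mod 487).
Check: 42² = 1764 ≡ 303 (mod 487). The two roots are 42 and 445.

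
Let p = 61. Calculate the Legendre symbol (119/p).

Euler's criterion: (119/61) ≡ 58^30 (mod 61).
58^2 ≡ 9 (mod 61)
58^4 ≡ 20 (mod 61)
58^8 ≡ 34 (mod 61)
58^16 ≡ 58 (mod 61)
58^30 = 58^(16+8+4+2) ≡ 1 (mod 61).
Result is 1, so (119/61) = 1.

1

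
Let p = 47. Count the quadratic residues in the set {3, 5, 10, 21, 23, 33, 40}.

2

(3/47) = +1 → QR.
(5/47) = -1 → non-residue.
(10/47) = -1 → non-residue.
(21/47) = +1 → QR.
(23/47) = -1 → non-residue.
(33/47) = -1 → non-residue.
(40/47) = -1 → non-residue.
Total quadratic residues among the 7: 2.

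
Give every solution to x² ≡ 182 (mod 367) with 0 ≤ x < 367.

174, 193

Since 367 ≡ 3 (mod 4), a square root of 182 is 182^((367+1)/4) = 182^92 mod 367.
Repeated squaring: 182^2≡94, 182^4≡28, 182^8≡50, 182^16≡298, 182^32≡357, 182^64≡100 (mod 367).
182^92 = 182^(64+16+8+4) ≡ 174 (mod 367).
Check: 174² = 30276 ≡ 182 (mod 367). The two roots are 174 and 193.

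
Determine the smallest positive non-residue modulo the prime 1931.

2

(2/1931) = −1, so 2 is the smallest positive non-residue mod 1931.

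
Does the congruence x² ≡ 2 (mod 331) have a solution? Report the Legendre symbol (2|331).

-1

Euler's criterion: (2/331) ≡ 2^165 (mod 331).
2^2 ≡ 4 (mod 331)
2^4 ≡ 16 (mod 331)
2^8 ≡ 256 (mod 331)
2^16 ≡ 329 (mod 331)
2^32 ≡ 4 (mod 331)
2^64 ≡ 16 (mod 331)
2^128 ≡ 256 (mod 331)
2^165 = 2^(128+32+4+1) ≡ 330 (mod 331).
Result is 330 ≡ −1, so (2/331) = −1.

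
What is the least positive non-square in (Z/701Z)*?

(2/701) = −1, so 2 is the smallest positive non-residue mod 701.

2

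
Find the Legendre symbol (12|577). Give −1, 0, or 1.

Pull out 2^2: since 577 ≡ 1 (mod 8), (2/577) = +1, so (2/577)^2 = +1.
Reciprocity: 3 ≡ 3 and 577 ≡ 1 (mod 4), so (3/577) = +(577/3).
Reduce top mod 3: now compute (1/3).
Reached (1/3) = 1. Collecting the sign flips along the way, the symbol is +1.

1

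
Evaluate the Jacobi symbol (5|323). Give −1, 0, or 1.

-1

Reciprocity: 5 ≡ 1 and 323 ≡ 3 (mod 4), so (5/323) = +(323/5).
Reduce top mod 5: now compute (3/5).
Reciprocity: 3 ≡ 3 and 5 ≡ 1 (mod 4), so (3/5) = +(5/3).
Reduce top mod 3: now compute (2/3).
Pull out 2: since 3 ≡ 3 (mod 8), (2/3) = -1.
Reached (1/3) = 1. Collecting the sign flips along the way, the symbol is -1.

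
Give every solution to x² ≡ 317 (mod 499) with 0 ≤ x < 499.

215, 284

Since 499 ≡ 3 (mod 4), a square root of 317 is 317^((499+1)/4) = 317^125 mod 499.
Repeated squaring: 317^2≡190, 317^4≡172, 317^8≡143, 317^16≡489, 317^32≡100, 317^64≡20 (mod 499).
317^125 = 317^(64+32+16+8+4+1) ≡ 215 (mod 499).
Check: 215² = 46225 ≡ 317 (mod 499). The two roots are 215 and 284.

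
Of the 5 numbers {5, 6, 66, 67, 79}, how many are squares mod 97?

(5/97) = -1 → non-residue.
(6/97) = +1 → QR.
(66/97) = +1 → QR.
(67/97) = -1 → non-residue.
(79/97) = +1 → QR.
Total quadratic residues among the 5: 3.

3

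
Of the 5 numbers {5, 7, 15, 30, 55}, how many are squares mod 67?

2

(5/67) = -1 → non-residue.
(7/67) = -1 → non-residue.
(15/67) = +1 → QR.
(30/67) = -1 → non-residue.
(55/67) = +1 → QR.
Total quadratic residues among the 5: 2.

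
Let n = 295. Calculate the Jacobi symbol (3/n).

Reciprocity: 3 ≡ 3 and 295 ≡ 3 (mod 4), so (3/295) = −(295/3).
Reduce top mod 3: now compute (1/3).
Reached (1/3) = 1. Collecting the sign flips along the way, the symbol is -1.

-1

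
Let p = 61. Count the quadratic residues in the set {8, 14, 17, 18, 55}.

1

(8/61) = -1 → non-residue.
(14/61) = +1 → QR.
(17/61) = -1 → non-residue.
(18/61) = -1 → non-residue.
(55/61) = -1 → non-residue.
Total quadratic residues among the 5: 1.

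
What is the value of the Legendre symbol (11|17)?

-1

Reciprocity: 11 ≡ 3 and 17 ≡ 1 (mod 4), so (11/17) = +(17/11).
Reduce top mod 11: now compute (6/11).
Pull out 2: since 11 ≡ 3 (mod 8), (2/11) = -1.
Reciprocity: 3 ≡ 3 and 11 ≡ 3 (mod 4), so (3/11) = −(11/3).
Reduce top mod 3: now compute (2/3).
Pull out 2: since 3 ≡ 3 (mod 8), (2/3) = -1.
Reached (1/3) = 1. Collecting the sign flips along the way, the symbol is -1.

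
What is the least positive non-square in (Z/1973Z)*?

(2/1973) = −1, so 2 is the smallest positive non-residue mod 1973.

2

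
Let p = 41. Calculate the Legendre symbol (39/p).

Euler's criterion: (39/41) ≡ 39^20 (mod 41).
39^2 ≡ 4 (mod 41)
39^4 ≡ 16 (mod 41)
39^8 ≡ 10 (mod 41)
39^16 ≡ 18 (mod 41)
39^20 = 39^(16+4) ≡ 1 (mod 41).
Result is 1, so (39/41) = 1.

1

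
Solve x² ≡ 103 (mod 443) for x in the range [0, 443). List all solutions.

155, 288

Since 443 ≡ 3 (mod 4), a square root of 103 is 103^((443+1)/4) = 103^111 mod 443.
Repeated squaring: 103^2≡420, 103^4≡86, 103^8≡308, 103^16≡62, 103^32≡300, 103^64≡71 (mod 443).
103^111 = 103^(64+32+8+4+2+1) ≡ 155 (mod 443).
Check: 155² = 24025 ≡ 103 (mod 443). The two roots are 155 and 288.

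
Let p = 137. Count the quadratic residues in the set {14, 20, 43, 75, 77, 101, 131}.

(14/137) = +1 → QR.
(20/137) = -1 → non-residue.
(43/137) = -1 → non-residue.
(75/137) = -1 → non-residue.
(77/137) = +1 → QR.
(101/137) = +1 → QR.
(131/137) = -1 → non-residue.
Total quadratic residues among the 7: 3.

3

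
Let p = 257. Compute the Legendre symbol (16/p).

1

Pull out 2^4: since 257 ≡ 1 (mod 8), (2/257) = +1, so (2/257)^4 = +1.
Reached (1/257) = 1. Collecting the sign flips along the way, the symbol is +1.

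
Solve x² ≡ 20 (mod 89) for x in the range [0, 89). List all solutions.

38, 51

89 ≡ 1 (mod 4), so we find a root by search.
Trying successive values, 38² = 1444 ≡ 20 (mod 89). The other root is 89 − 38 = 51.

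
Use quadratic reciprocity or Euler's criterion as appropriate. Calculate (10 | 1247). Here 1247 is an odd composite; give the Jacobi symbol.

-1

Pull out 2: since 1247 ≡ 7 (mod 8), (2/1247) = +1.
Reciprocity: 5 ≡ 1 and 1247 ≡ 3 (mod 4), so (5/1247) = +(1247/5).
Reduce top mod 5: now compute (2/5).
Pull out 2: since 5 ≡ 5 (mod 8), (2/5) = -1.
Reached (1/5) = 1. Collecting the sign flips along the way, the symbol is -1.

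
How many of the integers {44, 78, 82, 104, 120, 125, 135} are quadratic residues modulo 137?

4

(44/137) = +1 → QR.
(78/137) = +1 → QR.
(82/137) = -1 → non-residue.
(104/137) = -1 → non-residue.
(120/137) = +1 → QR.
(125/137) = -1 → non-residue.
(135/137) = +1 → QR.
Total quadratic residues among the 7: 4.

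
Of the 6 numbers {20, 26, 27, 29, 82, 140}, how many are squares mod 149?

5

(20/149) = +1 → QR.
(26/149) = +1 → QR.
(27/149) = -1 → non-residue.
(29/149) = +1 → QR.
(82/149) = +1 → QR.
(140/149) = +1 → QR.
Total quadratic residues among the 6: 5.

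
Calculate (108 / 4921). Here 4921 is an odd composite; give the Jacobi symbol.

1

Pull out 2^2: since 4921 ≡ 1 (mod 8), (2/4921) = +1, so (2/4921)^2 = +1.
Reciprocity: 27 ≡ 3 and 4921 ≡ 1 (mod 4), so (27/4921) = +(4921/27).
Reduce top mod 27: now compute (7/27).
Reciprocity: 7 ≡ 3 and 27 ≡ 3 (mod 4), so (7/27) = −(27/7).
Reduce top mod 7: now compute (6/7).
Pull out 2: since 7 ≡ 7 (mod 8), (2/7) = +1.
Reciprocity: 3 ≡ 3 and 7 ≡ 3 (mod 4), so (3/7) = −(7/3).
Reduce top mod 3: now compute (1/3).
Reached (1/3) = 1. Collecting the sign flips along the way, the symbol is +1.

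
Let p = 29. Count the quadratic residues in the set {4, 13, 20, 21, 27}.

3

(4/29) = +1 → QR.
(13/29) = +1 → QR.
(20/29) = +1 → QR.
(21/29) = -1 → non-residue.
(27/29) = -1 → non-residue.
Total quadratic residues among the 5: 3.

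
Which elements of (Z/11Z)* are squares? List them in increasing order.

Square k = 1,…,5 (k and 11−k give the same square):
1²=1, 2²=4, 3²=9, 4²≡5, 5²≡3 (mod 11).
So the quadratic residues mod 11 are {1, 3, 4, 5, 9}.

1,3,4,5,9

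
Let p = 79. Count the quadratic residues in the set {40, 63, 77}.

1

(40/79) = +1 → QR.
(63/79) = -1 → non-residue.
(77/79) = -1 → non-residue.
Total quadratic residues among the 3: 1.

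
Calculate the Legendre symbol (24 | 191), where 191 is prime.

1

Pull out 2^3: since 191 ≡ 7 (mod 8), (2/191) = +1, so (2/191)^3 = +1.
Reciprocity: 3 ≡ 3 and 191 ≡ 3 (mod 4), so (3/191) = −(191/3).
Reduce top mod 3: now compute (2/3).
Pull out 2: since 3 ≡ 3 (mod 8), (2/3) = -1.
Reached (1/3) = 1. Collecting the sign flips along the way, the symbol is +1.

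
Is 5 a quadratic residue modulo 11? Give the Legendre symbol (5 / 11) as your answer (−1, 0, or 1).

1

Reciprocity: 5 ≡ 1 and 11 ≡ 3 (mod 4), so (5/11) = +(11/5).
Reduce top mod 5: now compute (1/5).
Reached (1/5) = 1. Collecting the sign flips along the way, the symbol is +1.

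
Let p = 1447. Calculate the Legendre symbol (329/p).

-1

Reciprocity: 329 ≡ 1 and 1447 ≡ 3 (mod 4), so (329/1447) = +(1447/329).
Reduce top mod 329: now compute (131/329).
Reciprocity: 131 ≡ 3 and 329 ≡ 1 (mod 4), so (131/329) = +(329/131).
Reduce top mod 131: now compute (67/131).
Reciprocity: 67 ≡ 3 and 131 ≡ 3 (mod 4), so (67/131) = −(131/67).
Reduce top mod 67: now compute (64/67).
Pull out 2^6: since 67 ≡ 3 (mod 8), (2/67) = -1, so (2/67)^6 = +1.
Reached (1/67) = 1. Collecting the sign flips along the way, the symbol is -1.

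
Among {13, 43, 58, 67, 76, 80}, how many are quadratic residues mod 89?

(13/89) = -1 → non-residue.
(43/89) = -1 → non-residue.
(58/89) = -1 → non-residue.
(67/89) = +1 → QR.
(76/89) = -1 → non-residue.
(80/89) = +1 → QR.
Total quadratic residues among the 6: 2.

2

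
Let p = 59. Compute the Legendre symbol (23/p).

Reciprocity: 23 ≡ 3 and 59 ≡ 3 (mod 4), so (23/59) = −(59/23).
Reduce top mod 23: now compute (13/23).
Reciprocity: 13 ≡ 1 and 23 ≡ 3 (mod 4), so (13/23) = +(23/13).
Reduce top mod 13: now compute (10/13).
Pull out 2: since 13 ≡ 5 (mod 8), (2/13) = -1.
Reciprocity: 5 ≡ 1 and 13 ≡ 1 (mod 4), so (5/13) = +(13/5).
Reduce top mod 5: now compute (3/5).
Reciprocity: 3 ≡ 3 and 5 ≡ 1 (mod 4), so (3/5) = +(5/3).
Reduce top mod 3: now compute (2/3).
Pull out 2: since 3 ≡ 3 (mod 8), (2/3) = -1.
Reached (1/3) = 1. Collecting the sign flips along the way, the symbol is -1.

-1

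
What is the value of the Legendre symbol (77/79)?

-1

Reciprocity: 77 ≡ 1 and 79 ≡ 3 (mod 4), so (77/79) = +(79/77).
Reduce top mod 77: now compute (2/77).
Pull out 2: since 77 ≡ 5 (mod 8), (2/77) = -1.
Reached (1/77) = 1. Collecting the sign flips along the way, the symbol is -1.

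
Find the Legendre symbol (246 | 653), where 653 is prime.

Euler's criterion: (246/653) ≡ 246^326 (mod 653).
246^2 ≡ 440 (mod 653)
246^4 ≡ 312 (mod 653)
246^8 ≡ 47 (mod 653)
246^16 ≡ 250 (mod 653)
246^32 ≡ 465 (mod 653)
246^64 ≡ 82 (mod 653)
246^128 ≡ 194 (mod 653)
246^256 ≡ 415 (mod 653)
246^326 = 246^(256+64+4+2) ≡ 652 (mod 653).
Result is 652 ≡ −1, so (246/653) = −1.

-1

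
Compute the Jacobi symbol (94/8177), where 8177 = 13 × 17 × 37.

Pull out 2: since 8177 ≡ 1 (mod 8), (2/8177) = +1.
Reciprocity: 47 ≡ 3 and 8177 ≡ 1 (mod 4), so (47/8177) = +(8177/47).
Reduce top mod 47: now compute (46/47).
Pull out 2: since 47 ≡ 7 (mod 8), (2/47) = +1.
Reciprocity: 23 ≡ 3 and 47 ≡ 3 (mod 4), so (23/47) = −(47/23).
Reduce top mod 23: now compute (1/23).
Reached (1/23) = 1. Collecting the sign flips along the way, the symbol is -1.

-1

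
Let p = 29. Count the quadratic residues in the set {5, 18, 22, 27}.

(5/29) = +1 → QR.
(18/29) = -1 → non-residue.
(22/29) = +1 → QR.
(27/29) = -1 → non-residue.
Total quadratic residues among the 4: 2.

2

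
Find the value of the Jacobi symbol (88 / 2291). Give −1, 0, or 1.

Pull out 2^3: since 2291 ≡ 3 (mod 8), (2/2291) = -1, so (2/2291)^3 = -1.
Reciprocity: 11 ≡ 3 and 2291 ≡ 3 (mod 4), so (11/2291) = −(2291/11).
Reduce top mod 11: now compute (3/11).
Reciprocity: 3 ≡ 3 and 11 ≡ 3 (mod 4), so (3/11) = −(11/3).
Reduce top mod 3: now compute (2/3).
Pull out 2: since 3 ≡ 3 (mod 8), (2/3) = -1.
Reached (1/3) = 1. Collecting the sign flips along the way, the symbol is +1.

1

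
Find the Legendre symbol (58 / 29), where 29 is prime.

First reduce: 58 ≡ 0 (mod 29).
Top reduces to 0: gcd > 1, so the symbol is 0.

0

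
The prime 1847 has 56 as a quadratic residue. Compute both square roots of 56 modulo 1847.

310, 1537

Since 1847 ≡ 3 (mod 4), a square root of 56 is 56^((1847+1)/4) = 56^462 mod 1847.
Repeated squaring: 56^2≡1289, 56^4≡1068, 56^8≡1025, 56^16≡1529, 56^32≡1386, 56^64≡116, 56^128≡527, 56^256≡679 (mod 1847).
56^462 = 56^(256+128+64+8+4+2) ≡ 310 (mod 1847).
Check: 310² = 96100 ≡ 56 (mod 1847). The two roots are 310 and 1537.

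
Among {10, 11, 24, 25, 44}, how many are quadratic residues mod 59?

1

(10/59) = -1 → non-residue.
(11/59) = -1 → non-residue.
(24/59) = -1 → non-residue.
(25/59) = +1 → QR.
(44/59) = -1 → non-residue.
Total quadratic residues among the 5: 1.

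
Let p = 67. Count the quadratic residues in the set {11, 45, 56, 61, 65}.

2

(11/67) = -1 → non-residue.
(45/67) = -1 → non-residue.
(56/67) = +1 → QR.
(61/67) = -1 → non-residue.
(65/67) = +1 → QR.
Total quadratic residues among the 5: 2.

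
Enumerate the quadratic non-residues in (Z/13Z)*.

2 5 6 7 8 11

Square k = 1,…,6 (k and 13−k give the same square):
1²=1, 2²=4, 3²=9, 4²≡3, 5²≡12, 6²≡10 (mod 13).
The residues are {1, 3, 4, 9, 10, 12}; the non-residues are the remaining 6 nonzero classes.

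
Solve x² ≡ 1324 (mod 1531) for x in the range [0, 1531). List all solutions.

Since 1531 ≡ 3 (mod 4), a square root of 1324 is 1324^((1531+1)/4) = 1324^383 mod 1531.
Repeated squaring: 1324^2≡1512, 1324^4≡361, 1324^8≡186, 1324^16≡914, 1324^32≡1001, 1324^64≡727, 1324^128≡334, 1324^256≡1324 (mod 1531).
1324^383 = 1324^(256+64+32+16+8+4+2+1) ≡ 334 (mod 1531).
Check: 334² = 111556 ≡ 1324 (mod 1531). The two roots are 334 and 1197.

334, 1197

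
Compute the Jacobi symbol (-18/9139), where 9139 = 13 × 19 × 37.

First reduce: -18 ≡ 9121 (mod 9139).
Reciprocity: 9121 ≡ 1 and 9139 ≡ 3 (mod 4), so (9121/9139) = +(9139/9121).
Reduce top mod 9121: now compute (18/9121).
Pull out 2: since 9121 ≡ 1 (mod 8), (2/9121) = +1.
Reciprocity: 9 ≡ 1 and 9121 ≡ 1 (mod 4), so (9/9121) = +(9121/9).
Reduce top mod 9: now compute (4/9).
Pull out 2^2: since 9 ≡ 1 (mod 8), (2/9) = +1, so (2/9)^2 = +1.
Reached (1/9) = 1. Collecting the sign flips along the way, the symbol is +1.

1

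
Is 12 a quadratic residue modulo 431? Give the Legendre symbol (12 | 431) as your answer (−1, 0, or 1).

1

Pull out 2^2: since 431 ≡ 7 (mod 8), (2/431) = +1, so (2/431)^2 = +1.
Reciprocity: 3 ≡ 3 and 431 ≡ 3 (mod 4), so (3/431) = −(431/3).
Reduce top mod 3: now compute (2/3).
Pull out 2: since 3 ≡ 3 (mod 8), (2/3) = -1.
Reached (1/3) = 1. Collecting the sign flips along the way, the symbol is +1.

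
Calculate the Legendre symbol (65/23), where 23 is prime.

-1

First reduce: 65 ≡ 19 (mod 23).
Reciprocity: 19 ≡ 3 and 23 ≡ 3 (mod 4), so (19/23) = −(23/19).
Reduce top mod 19: now compute (4/19).
Pull out 2^2: since 19 ≡ 3 (mod 8), (2/19) = -1, so (2/19)^2 = +1.
Reached (1/19) = 1. Collecting the sign flips along the way, the symbol is -1.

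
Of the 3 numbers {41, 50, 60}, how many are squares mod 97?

1

(41/97) = -1 → non-residue.
(50/97) = +1 → QR.
(60/97) = -1 → non-residue.
Total quadratic residues among the 3: 1.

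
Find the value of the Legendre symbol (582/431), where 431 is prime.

1

First reduce: 582 ≡ 151 (mod 431).
Reciprocity: 151 ≡ 3 and 431 ≡ 3 (mod 4), so (151/431) = −(431/151).
Reduce top mod 151: now compute (129/151).
Reciprocity: 129 ≡ 1 and 151 ≡ 3 (mod 4), so (129/151) = +(151/129).
Reduce top mod 129: now compute (22/129).
Pull out 2: since 129 ≡ 1 (mod 8), (2/129) = +1.
Reciprocity: 11 ≡ 3 and 129 ≡ 1 (mod 4), so (11/129) = +(129/11).
Reduce top mod 11: now compute (8/11).
Pull out 2^3: since 11 ≡ 3 (mod 8), (2/11) = -1, so (2/11)^3 = -1.
Reached (1/11) = 1. Collecting the sign flips along the way, the symbol is +1.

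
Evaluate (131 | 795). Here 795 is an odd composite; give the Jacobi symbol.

Reciprocity: 131 ≡ 3 and 795 ≡ 3 (mod 4), so (131/795) = −(795/131).
Reduce top mod 131: now compute (9/131).
Reciprocity: 9 ≡ 1 and 131 ≡ 3 (mod 4), so (9/131) = +(131/9).
Reduce top mod 9: now compute (5/9).
Reciprocity: 5 ≡ 1 and 9 ≡ 1 (mod 4), so (5/9) = +(9/5).
Reduce top mod 5: now compute (4/5).
Pull out 2^2: since 5 ≡ 5 (mod 8), (2/5) = -1, so (2/5)^2 = +1.
Reached (1/5) = 1. Collecting the sign flips along the way, the symbol is -1.

-1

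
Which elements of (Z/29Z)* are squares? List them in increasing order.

1 4 5 6 7 9 13 16 20 22 23 24 25 28

Square k = 1,…,14 (k and 29−k give the same square):
1²=1, 2²=4, 3²=9, 4²=16, 5²=25, 6²≡7, 7²≡20, 8²≡6, 9²≡23, 10²≡13, 11²≡5, 12²≡28, 13²≡24, 14²≡22 (mod 29).
So the quadratic residues mod 29 are {1, 4, 5, 6, 7, 9, 13, 16, 20, 22, 23, 24, 25, 28}.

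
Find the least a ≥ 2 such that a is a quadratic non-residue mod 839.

11

(2/839) = +1, so 2 is a residue.
(3/839) = +1, so 3 is a residue.
(4/839) = +1, so 4 is a residue.
(5/839) = +1, so 5 is a residue.
(6/839) = +1, so 6 is a residue.
(7/839) = +1, so 7 is a residue.
(8/839) = +1, so 8 is a residue.
(9/839) = +1, so 9 is a residue.
(10/839) = +1, so 10 is a residue.
(11/839) = −1, so 11 is the smallest positive non-residue mod 839.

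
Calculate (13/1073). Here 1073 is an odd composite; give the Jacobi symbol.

Reciprocity: 13 ≡ 1 and 1073 ≡ 1 (mod 4), so (13/1073) = +(1073/13).
Reduce top mod 13: now compute (7/13).
Reciprocity: 7 ≡ 3 and 13 ≡ 1 (mod 4), so (7/13) = +(13/7).
Reduce top mod 7: now compute (6/7).
Pull out 2: since 7 ≡ 7 (mod 8), (2/7) = +1.
Reciprocity: 3 ≡ 3 and 7 ≡ 3 (mod 4), so (3/7) = −(7/3).
Reduce top mod 3: now compute (1/3).
Reached (1/3) = 1. Collecting the sign flips along the way, the symbol is -1.

-1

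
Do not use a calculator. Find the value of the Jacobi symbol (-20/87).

First reduce: -20 ≡ 67 (mod 87).
Reciprocity: 67 ≡ 3 and 87 ≡ 3 (mod 4), so (67/87) = −(87/67).
Reduce top mod 67: now compute (20/67).
Pull out 2^2: since 67 ≡ 3 (mod 8), (2/67) = -1, so (2/67)^2 = +1.
Reciprocity: 5 ≡ 1 and 67 ≡ 3 (mod 4), so (5/67) = +(67/5).
Reduce top mod 5: now compute (2/5).
Pull out 2: since 5 ≡ 5 (mod 8), (2/5) = -1.
Reached (1/5) = 1. Collecting the sign flips along the way, the symbol is +1.

1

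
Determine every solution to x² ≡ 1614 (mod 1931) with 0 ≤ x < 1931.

74, 1857

Since 1931 ≡ 3 (mod 4), a square root of 1614 is 1614^((1931+1)/4) = 1614^483 mod 1931.
Repeated squaring: 1614^2≡77, 1614^4≡136, 1614^8≡1117, 1614^16≡263, 1614^32≡1584, 1614^64≡687, 1614^128≡805, 1614^256≡1140 (mod 1931).
1614^483 = 1614^(256+128+64+32+2+1) ≡ 1857 (mod 1931).
Check: 1857² = 3448449 ≡ 1614 (mod 1931). The two roots are 74 and 1857.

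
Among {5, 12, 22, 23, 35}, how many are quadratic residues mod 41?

(5/41) = +1 → QR.
(12/41) = -1 → non-residue.
(22/41) = -1 → non-residue.
(23/41) = +1 → QR.
(35/41) = -1 → non-residue.
Total quadratic residues among the 5: 2.

2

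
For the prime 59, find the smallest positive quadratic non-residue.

2

(2/59) = −1, so 2 is the smallest positive non-residue mod 59.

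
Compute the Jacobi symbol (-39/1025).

First reduce: -39 ≡ 986 (mod 1025).
Pull out 2: since 1025 ≡ 1 (mod 8), (2/1025) = +1.
Reciprocity: 493 ≡ 1 and 1025 ≡ 1 (mod 4), so (493/1025) = +(1025/493).
Reduce top mod 493: now compute (39/493).
Reciprocity: 39 ≡ 3 and 493 ≡ 1 (mod 4), so (39/493) = +(493/39).
Reduce top mod 39: now compute (25/39).
Reciprocity: 25 ≡ 1 and 39 ≡ 3 (mod 4), so (25/39) = +(39/25).
Reduce top mod 25: now compute (14/25).
Pull out 2: since 25 ≡ 1 (mod 8), (2/25) = +1.
Reciprocity: 7 ≡ 3 and 25 ≡ 1 (mod 4), so (7/25) = +(25/7).
Reduce top mod 7: now compute (4/7).
Pull out 2^2: since 7 ≡ 7 (mod 8), (2/7) = +1, so (2/7)^2 = +1.
Reached (1/7) = 1. Collecting the sign flips along the way, the symbol is +1.

1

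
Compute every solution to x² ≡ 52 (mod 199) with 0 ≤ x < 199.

Since 199 ≡ 3 (mod 4), a square root of 52 is 52^((199+1)/4) = 52^50 mod 199.
Repeated squaring: 52^2≡117, 52^4≡157, 52^8≡172, 52^16≡132, 52^32≡111 (mod 199).
52^50 = 52^(32+16+2) ≡ 98 (mod 199).
Check: 98² = 9604 ≡ 52 (mod 199). The two roots are 98 and 101.

98, 101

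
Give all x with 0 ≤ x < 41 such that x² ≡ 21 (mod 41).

12, 29

41 ≡ 1 (mod 4), so we find a root by search.
Trying successive values, 12² = 144 ≡ 21 (mod 41). The other root is 41 − 12 = 29.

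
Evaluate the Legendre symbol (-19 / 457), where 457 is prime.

1

Euler's criterion: (-19/457) ≡ 438^228 (mod 457).
438^2 ≡ 361 (mod 457)
438^4 ≡ 76 (mod 457)
438^8 ≡ 292 (mod 457)
438^16 ≡ 262 (mod 457)
438^32 ≡ 94 (mod 457)
438^64 ≡ 153 (mod 457)
438^128 ≡ 102 (mod 457)
438^228 = 438^(128+64+32+4) ≡ 1 (mod 457).
Result is 1, so (-19/457) = 1.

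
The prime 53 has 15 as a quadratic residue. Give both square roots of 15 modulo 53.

53 ≡ 1 (mod 4), so we find a root by search.
Trying successive values, 11² = 121 ≡ 15 (mod 53). The other root is 53 − 11 = 42.

11, 42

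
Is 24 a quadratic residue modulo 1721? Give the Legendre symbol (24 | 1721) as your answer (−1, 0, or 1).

-1

Pull out 2^3: since 1721 ≡ 1 (mod 8), (2/1721) = +1, so (2/1721)^3 = +1.
Reciprocity: 3 ≡ 3 and 1721 ≡ 1 (mod 4), so (3/1721) = +(1721/3).
Reduce top mod 3: now compute (2/3).
Pull out 2: since 3 ≡ 3 (mod 8), (2/3) = -1.
Reached (1/3) = 1. Collecting the sign flips along the way, the symbol is -1.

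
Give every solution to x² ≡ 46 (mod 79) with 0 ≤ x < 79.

21, 58

Since 79 ≡ 3 (mod 4), a square root of 46 is 46^((79+1)/4) = 46^20 mod 79.
Repeated squaring: 46^2≡62, 46^4≡52, 46^8≡18, 46^16≡8 (mod 79).
46^20 = 46^(16+4) ≡ 21 (mod 79).
Check: 21² = 441 ≡ 46 (mod 79). The two roots are 21 and 58.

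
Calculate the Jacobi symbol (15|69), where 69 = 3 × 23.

Reciprocity: 15 ≡ 3 and 69 ≡ 1 (mod 4), so (15/69) = +(69/15).
Reduce top mod 15: now compute (9/15).
Reciprocity: 9 ≡ 1 and 15 ≡ 3 (mod 4), so (9/15) = +(15/9).
Reduce top mod 9: now compute (6/9).
Pull out 2: since 9 ≡ 1 (mod 8), (2/9) = +1.
Reciprocity: 3 ≡ 3 and 9 ≡ 1 (mod 4), so (3/9) = +(9/3).
Reduce top mod 3: now compute (0/3).
Top reduces to 0: gcd > 1, so the symbol is 0.

0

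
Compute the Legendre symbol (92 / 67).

Euler's criterion: (92/67) ≡ 25^33 (mod 67).
25^2 ≡ 22 (mod 67)
25^4 ≡ 15 (mod 67)
25^8 ≡ 24 (mod 67)
25^16 ≡ 40 (mod 67)
25^32 ≡ 59 (mod 67)
25^33 = 25^(32+1) ≡ 1 (mod 67).
Result is 1, so (92/67) = 1.

1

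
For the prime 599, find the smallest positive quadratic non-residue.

7

(2/599) = +1, so 2 is a residue.
(3/599) = +1, so 3 is a residue.
(4/599) = +1, so 4 is a residue.
(5/599) = +1, so 5 is a residue.
(6/599) = +1, so 6 is a residue.
(7/599) = −1, so 7 is the smallest positive non-residue mod 599.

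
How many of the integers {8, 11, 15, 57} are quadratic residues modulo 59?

(8/59) = -1 → non-residue.
(11/59) = -1 → non-residue.
(15/59) = +1 → QR.
(57/59) = +1 → QR.
Total quadratic residues among the 4: 2.

2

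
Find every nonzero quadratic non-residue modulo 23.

Square k = 1,…,11 (k and 23−k give the same square):
1²=1, 2²=4, 3²=9, 4²=16, 5²≡2, 6²≡13, 7²≡3, 8²≡18, 9²≡12, 10²≡8, 11²≡6 (mod 23).
The residues are {1, 2, 3, 4, 6, 8, 9, 12, 13, 16, 18}; the non-residues are the remaining 11 nonzero classes.

5,7,10,11,14,15,17,19,20,21,22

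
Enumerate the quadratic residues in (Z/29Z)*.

1, 4, 5, 6, 7, 9, 13, 16, 20, 22, 23, 24, 25, 28

Square k = 1,…,14 (k and 29−k give the same square):
1²=1, 2²=4, 3²=9, 4²=16, 5²=25, 6²≡7, 7²≡20, 8²≡6, 9²≡23, 10²≡13, 11²≡5, 12²≡28, 13²≡24, 14²≡22 (mod 29).
So the quadratic residues mod 29 are {1, 4, 5, 6, 7, 9, 13, 16, 20, 22, 23, 24, 25, 28}.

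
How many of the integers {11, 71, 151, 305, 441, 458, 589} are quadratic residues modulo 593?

(11/593) = -1 → non-residue.
(71/593) = +1 → QR.
(151/593) = -1 → non-residue.
(305/593) = +1 → QR.
(441/593) = +1 → QR.
(458/593) = +1 → QR.
(589/593) = +1 → QR.
Total quadratic residues among the 7: 5.

5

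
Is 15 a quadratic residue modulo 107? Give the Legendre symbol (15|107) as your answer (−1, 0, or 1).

Euler's criterion: (15/107) ≡ 15^53 (mod 107).
15^2 ≡ 11 (mod 107)
15^4 ≡ 14 (mod 107)
15^8 ≡ 89 (mod 107)
15^16 ≡ 3 (mod 107)
15^32 ≡ 9 (mod 107)
15^53 = 15^(32+16+4+1) ≡ 106 (mod 107).
Result is 106 ≡ −1, so (15/107) = −1.

-1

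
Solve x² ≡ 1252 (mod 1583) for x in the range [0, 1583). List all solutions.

177, 1406

Since 1583 ≡ 3 (mod 4), a square root of 1252 is 1252^((1583+1)/4) = 1252^396 mod 1583.
Repeated squaring: 1252^2≡334, 1252^4≡746, 1252^8≡883, 1252^16≡853, 1252^32≡1012, 1252^64≡1526, 1252^128≡83, 1252^256≡557 (mod 1583).
1252^396 = 1252^(256+128+8+4) ≡ 1406 (mod 1583).
Check: 1406² = 1976836 ≡ 1252 (mod 1583). The two roots are 177 and 1406.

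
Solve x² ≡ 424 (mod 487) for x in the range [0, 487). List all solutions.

134, 353

Since 487 ≡ 3 (mod 4), a square root of 424 is 424^((487+1)/4) = 424^122 mod 487.
Repeated squaring: 424^2≡73, 424^4≡459, 424^8≡297, 424^16≡62, 424^32≡435, 424^64≡269 (mod 487).
424^122 = 424^(64+32+16+8+2) ≡ 134 (mod 487).
Check: 134² = 17956 ≡ 424 (mod 487). The two roots are 134 and 353.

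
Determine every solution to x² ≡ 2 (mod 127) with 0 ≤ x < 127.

16, 111

Since 127 ≡ 3 (mod 4), a square root of 2 is 2^((127+1)/4) = 2^32 mod 127.
Repeated squaring: 2^2≡4, 2^4≡16, 2^8≡2, 2^16≡4, 2^32≡16 (mod 127).
2^32 = 2^(32) ≡ 16 (mod 127).
Check: 16² = 256 ≡ 2 (mod 127). The two roots are 16 and 111.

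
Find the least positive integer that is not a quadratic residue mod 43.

2

(2/43) = −1, so 2 is the smallest positive non-residue mod 43.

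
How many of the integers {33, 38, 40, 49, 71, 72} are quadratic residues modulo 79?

4

(33/79) = -1 → non-residue.
(38/79) = +1 → QR.
(40/79) = +1 → QR.
(49/79) = +1 → QR.
(71/79) = -1 → non-residue.
(72/79) = +1 → QR.
Total quadratic residues among the 6: 4.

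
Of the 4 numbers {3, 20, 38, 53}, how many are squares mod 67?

(3/67) = -1 → non-residue.
(20/67) = -1 → non-residue.
(38/67) = -1 → non-residue.
(53/67) = -1 → non-residue.
Total quadratic residues among the 4: 0.

0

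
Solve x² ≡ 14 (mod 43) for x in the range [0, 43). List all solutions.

Since 43 ≡ 3 (mod 4), a square root of 14 is 14^((43+1)/4) = 14^11 mod 43.
Repeated squaring: 14^2≡24, 14^4≡17, 14^8≡31 (mod 43).
14^11 = 14^(8+2+1) ≡ 10 (mod 43).
Check: 10² = 100 ≡ 14 (mod 43). The two roots are 10 and 33.

10, 33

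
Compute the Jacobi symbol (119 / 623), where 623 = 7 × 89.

0

Reciprocity: 119 ≡ 3 and 623 ≡ 3 (mod 4), so (119/623) = −(623/119).
Reduce top mod 119: now compute (28/119).
Pull out 2^2: since 119 ≡ 7 (mod 8), (2/119) = +1, so (2/119)^2 = +1.
Reciprocity: 7 ≡ 3 and 119 ≡ 3 (mod 4), so (7/119) = −(119/7).
Reduce top mod 7: now compute (0/7).
Top reduces to 0: gcd > 1, so the symbol is 0.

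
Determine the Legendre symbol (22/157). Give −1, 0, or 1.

Pull out 2: since 157 ≡ 5 (mod 8), (2/157) = -1.
Reciprocity: 11 ≡ 3 and 157 ≡ 1 (mod 4), so (11/157) = +(157/11).
Reduce top mod 11: now compute (3/11).
Reciprocity: 3 ≡ 3 and 11 ≡ 3 (mod 4), so (3/11) = −(11/3).
Reduce top mod 3: now compute (2/3).
Pull out 2: since 3 ≡ 3 (mod 8), (2/3) = -1.
Reached (1/3) = 1. Collecting the sign flips along the way, the symbol is -1.

-1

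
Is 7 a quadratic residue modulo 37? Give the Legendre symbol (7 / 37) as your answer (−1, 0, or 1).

Euler's criterion: (7/37) ≡ 7^18 (mod 37).
7^2 ≡ 12 (mod 37)
7^4 ≡ 33 (mod 37)
7^8 ≡ 16 (mod 37)
7^16 ≡ 34 (mod 37)
7^18 = 7^(16+2) ≡ 1 (mod 37).
Result is 1, so (7/37) = 1.

1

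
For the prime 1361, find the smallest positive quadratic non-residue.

3

(2/1361) = +1, so 2 is a residue.
(3/1361) = −1, so 3 is the smallest positive non-residue mod 1361.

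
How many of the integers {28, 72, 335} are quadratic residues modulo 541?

(28/541) = +1 → QR.
(72/541) = -1 → non-residue.
(335/541) = -1 → non-residue.
Total quadratic residues among the 3: 1.

1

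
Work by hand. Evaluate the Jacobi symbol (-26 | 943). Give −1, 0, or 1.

1

First reduce: -26 ≡ 917 (mod 943).
Reciprocity: 917 ≡ 1 and 943 ≡ 3 (mod 4), so (917/943) = +(943/917).
Reduce top mod 917: now compute (26/917).
Pull out 2: since 917 ≡ 5 (mod 8), (2/917) = -1.
Reciprocity: 13 ≡ 1 and 917 ≡ 1 (mod 4), so (13/917) = +(917/13).
Reduce top mod 13: now compute (7/13).
Reciprocity: 7 ≡ 3 and 13 ≡ 1 (mod 4), so (7/13) = +(13/7).
Reduce top mod 7: now compute (6/7).
Pull out 2: since 7 ≡ 7 (mod 8), (2/7) = +1.
Reciprocity: 3 ≡ 3 and 7 ≡ 3 (mod 4), so (3/7) = −(7/3).
Reduce top mod 3: now compute (1/3).
Reached (1/3) = 1. Collecting the sign flips along the way, the symbol is +1.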